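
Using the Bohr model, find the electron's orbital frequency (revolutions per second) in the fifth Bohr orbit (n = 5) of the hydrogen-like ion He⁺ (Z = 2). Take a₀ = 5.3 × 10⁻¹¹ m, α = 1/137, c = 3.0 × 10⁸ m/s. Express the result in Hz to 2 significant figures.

2.1 × 10¹⁴ Hz

r = n²a₀/Z = 6.6 × 10⁻¹⁰ m, v = Zαc/n = 8.8 × 10⁵ m/s
f = v/(2πr) = 2.1 × 10¹⁴ Hz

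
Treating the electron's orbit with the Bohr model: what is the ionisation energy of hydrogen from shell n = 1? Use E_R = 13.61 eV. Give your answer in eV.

E_n = −E_R·Z²/n² = −13.61 × 1²/1² eV = -13.61 eV
Ionisation energy = −E_n = 13.61 eV

13.61 eV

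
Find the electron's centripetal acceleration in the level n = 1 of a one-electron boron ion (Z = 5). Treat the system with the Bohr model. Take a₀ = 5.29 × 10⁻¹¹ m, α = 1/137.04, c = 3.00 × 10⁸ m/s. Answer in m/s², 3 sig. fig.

1.13 × 10²⁵ m/s²

r = n²a₀/Z = 1.06 × 10⁻¹¹ m, v = Zαc/n = 1.09 × 10⁷ m/s
a = v²/r = (1.09 × 10⁷)² / 1.06 × 10⁻¹¹ = 1.13 × 10²⁵ m/s²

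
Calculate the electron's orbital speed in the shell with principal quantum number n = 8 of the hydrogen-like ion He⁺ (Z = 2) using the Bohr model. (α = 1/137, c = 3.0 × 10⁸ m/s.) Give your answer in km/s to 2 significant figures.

v_n = Zαc/n = 2 × 0.0073 × 3.0 × 10⁸ / 8
    = 550 km/s

550 km/s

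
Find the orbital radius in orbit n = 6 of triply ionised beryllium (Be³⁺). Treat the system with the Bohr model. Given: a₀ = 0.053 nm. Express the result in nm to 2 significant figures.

0.48 nm

r_n = n²a₀/Z = 6² × 0.053 / 4
    = 36 × 0.053 / 4 = 0.48 nm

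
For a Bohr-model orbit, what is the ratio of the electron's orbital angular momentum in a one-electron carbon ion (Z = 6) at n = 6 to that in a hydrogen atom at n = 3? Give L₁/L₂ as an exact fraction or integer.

L = nℏ is independent of Z.
L₁/L₂ = n₁/n₂ = 6/3 = 2

2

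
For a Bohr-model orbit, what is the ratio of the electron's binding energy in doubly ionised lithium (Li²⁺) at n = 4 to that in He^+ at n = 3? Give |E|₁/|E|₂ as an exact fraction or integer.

|E| ∝ Z^2 · n^-2
|E|₁/|E|₂ = (3/2)^2 · (4/3)^-2 = 81/64

81/64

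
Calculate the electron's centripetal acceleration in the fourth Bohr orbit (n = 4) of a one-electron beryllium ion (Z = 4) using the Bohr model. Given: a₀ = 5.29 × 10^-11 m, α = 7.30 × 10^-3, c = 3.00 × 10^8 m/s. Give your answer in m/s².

2.27 × 10^22 m/s²

r = n²a₀/Z = 2.12 × 10^-10 m, v = Zαc/n = 2.19 × 10^6 m/s
a = v²/r = (2.19 × 10^6)² / 2.12 × 10^-10 = 2.27 × 10^22 m/s²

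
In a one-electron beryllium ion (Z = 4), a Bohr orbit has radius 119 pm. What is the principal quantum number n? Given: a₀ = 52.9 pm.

r_n = n²a₀/Z ⇒ n² = rZ/a₀ = 119 × 4 / 52.9 ≈ 9.00
n = 3

3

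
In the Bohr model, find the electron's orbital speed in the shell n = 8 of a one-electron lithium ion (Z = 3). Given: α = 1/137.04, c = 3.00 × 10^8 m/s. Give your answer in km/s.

821 km/s

v_n = Zαc/n = 3 × 0.00730 × 3.00 × 10^8 / 8
    = 821 km/s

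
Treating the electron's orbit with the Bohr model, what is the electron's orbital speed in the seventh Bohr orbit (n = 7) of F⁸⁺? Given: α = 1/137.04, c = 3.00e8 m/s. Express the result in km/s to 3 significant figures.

v_n = Zαc/n = 9 × 0.00730 × 3.00e8 / 7
    = 2810 km/s

2810 km/s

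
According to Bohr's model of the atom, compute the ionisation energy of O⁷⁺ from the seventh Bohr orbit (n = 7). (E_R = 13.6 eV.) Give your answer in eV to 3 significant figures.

E_n = −E_R·Z²/n² = −13.6 × 8²/7² eV = -17.8 eV
Ionisation energy = −E_n = 17.8 eV

17.8 eV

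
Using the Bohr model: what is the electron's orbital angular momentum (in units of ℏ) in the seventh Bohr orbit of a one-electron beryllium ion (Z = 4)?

7

L_n = nℏ, so L/ℏ = n = 7.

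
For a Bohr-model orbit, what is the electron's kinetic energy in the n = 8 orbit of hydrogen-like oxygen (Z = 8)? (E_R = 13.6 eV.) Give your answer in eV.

For a Coulomb orbit the virial theorem gives K = −E_n.
E_n = −E_R·Z²/n², so K = E_R·Z²/n² = 13.6 × 8²/8² = 13.6 eV

13.6 eV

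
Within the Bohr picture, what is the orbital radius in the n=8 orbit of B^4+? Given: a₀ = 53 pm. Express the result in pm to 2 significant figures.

680 pm

r_n = n²a₀/Z = 8² × 53 / 5
    = 64 × 53 / 5 = 680 pm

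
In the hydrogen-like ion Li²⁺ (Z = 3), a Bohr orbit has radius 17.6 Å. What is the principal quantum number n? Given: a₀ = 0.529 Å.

10

r_n = n²a₀/Z ⇒ n² = rZ/a₀ = 17.6 × 3 / 0.529 ≈ 99.81
n = 10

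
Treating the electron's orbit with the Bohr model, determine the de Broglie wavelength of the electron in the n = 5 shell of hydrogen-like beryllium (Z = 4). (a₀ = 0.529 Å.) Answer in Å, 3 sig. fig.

The Bohr quantisation condition is nλ = 2πr_n.
r_n = n²a₀/Z = 3.31 Å
λ = 2πr_n/n = 2π·3.31/5 = 4.15 Å

4.15 Å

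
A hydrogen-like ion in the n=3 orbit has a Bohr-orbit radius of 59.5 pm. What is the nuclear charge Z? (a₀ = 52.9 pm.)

r_n = n²a₀/Z ⇒ Z = n²a₀/r = 3² × 52.9 / 59.5 ≈ 8.00
Z = 8

8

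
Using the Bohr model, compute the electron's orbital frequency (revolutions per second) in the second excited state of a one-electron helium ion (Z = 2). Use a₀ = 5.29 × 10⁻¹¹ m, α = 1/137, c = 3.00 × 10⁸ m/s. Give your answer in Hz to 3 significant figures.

r = n²a₀/Z = 2.38 × 10⁻¹⁰ m, v = Zαc/n = 1.46 × 10⁶ m/s
f = v/(2πr) = 9.76 × 10¹⁴ Hz

9.76 × 10¹⁴ Hz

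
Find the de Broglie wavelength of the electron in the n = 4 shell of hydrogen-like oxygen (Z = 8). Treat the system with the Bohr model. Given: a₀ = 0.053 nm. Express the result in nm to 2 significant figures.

0.17 nm

The Bohr quantisation condition is nλ = 2πr_n.
r_n = n²a₀/Z = 0.11 nm
λ = 2πr_n/n = 2π·0.11/4 = 0.17 nm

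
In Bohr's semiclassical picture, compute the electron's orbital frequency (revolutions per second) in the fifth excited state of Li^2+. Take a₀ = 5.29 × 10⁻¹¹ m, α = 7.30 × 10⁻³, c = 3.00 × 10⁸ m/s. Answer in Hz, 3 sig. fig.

r = n²a₀/Z = 6.35 × 10⁻¹⁰ m, v = Zαc/n = 1.09 × 10⁶ m/s
f = v/(2πr) = 2.75 × 10¹⁴ Hz

2.75 × 10¹⁴ Hz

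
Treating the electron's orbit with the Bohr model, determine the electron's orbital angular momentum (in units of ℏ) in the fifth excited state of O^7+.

6

L_n = nℏ, so L/ℏ = n = 6.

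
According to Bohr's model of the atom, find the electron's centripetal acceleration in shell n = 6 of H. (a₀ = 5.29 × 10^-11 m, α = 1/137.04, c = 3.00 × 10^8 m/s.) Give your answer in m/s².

r = n²a₀/Z = 1.90 × 10^-9 m, v = Zαc/n = 3.65 × 10^5 m/s
a = v²/r = (3.65 × 10^5)² / 1.90 × 10^-9 = 6.99 × 10^19 m/s²

6.99 × 10^19 m/s²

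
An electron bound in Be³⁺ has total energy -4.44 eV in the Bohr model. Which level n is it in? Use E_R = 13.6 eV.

7

E_n = −E_R Z²/n² ⇒ n² = E_R Z²/(−E_n) = 13.6 × 4² / 4.44 ≈ 49.01
n = 7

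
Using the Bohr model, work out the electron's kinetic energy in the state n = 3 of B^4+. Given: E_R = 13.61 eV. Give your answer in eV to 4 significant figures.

For a Coulomb orbit the virial theorem gives K = −E_n.
E_n = −E_R·Z²/n², so K = E_R·Z²/n² = 13.61 × 5²/3² = 37.81 eV

37.81 eV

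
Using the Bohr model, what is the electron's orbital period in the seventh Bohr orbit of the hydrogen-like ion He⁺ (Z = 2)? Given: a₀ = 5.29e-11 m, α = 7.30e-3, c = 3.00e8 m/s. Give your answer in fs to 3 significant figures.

13.0 fs

r = n²a₀/Z = 7²·5.29e-11/2 = 1.30e-9 m
v = Zαc/n = 2·0.00730·3.00e8/7 = 6.26e5 m/s
T = 2πr/v = 1.30e-14 s = 13.0 fs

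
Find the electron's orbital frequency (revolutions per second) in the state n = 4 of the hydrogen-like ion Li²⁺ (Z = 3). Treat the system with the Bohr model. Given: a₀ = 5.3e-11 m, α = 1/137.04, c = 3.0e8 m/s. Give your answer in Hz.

r = n²a₀/Z = 2.8e-10 m, v = Zαc/n = 1.6e6 m/s
f = v/(2πr) = 9.2e14 Hz

9.2e14 Hz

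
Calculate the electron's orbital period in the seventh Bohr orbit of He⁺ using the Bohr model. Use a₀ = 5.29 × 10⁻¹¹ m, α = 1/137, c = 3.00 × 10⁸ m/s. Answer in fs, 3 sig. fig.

r = n²a₀/Z = 7²·5.29 × 10⁻¹¹/2 = 1.30 × 10⁻⁹ m
v = Zαc/n = 2·0.00730·3.00 × 10⁸/7 = 6.26 × 10⁵ m/s
T = 2πr/v = 1.30 × 10⁻¹⁴ s = 13.0 fs

13.0 fs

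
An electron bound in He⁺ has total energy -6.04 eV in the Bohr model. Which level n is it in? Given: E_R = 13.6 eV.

3

E_n = −E_R Z²/n² ⇒ n² = E_R Z²/(−E_n) = 13.6 × 2² / 6.04 ≈ 9.01
n = 3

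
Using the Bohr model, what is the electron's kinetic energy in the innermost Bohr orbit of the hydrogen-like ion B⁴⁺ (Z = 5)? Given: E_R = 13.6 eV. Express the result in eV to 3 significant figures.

For a Coulomb orbit the virial theorem gives K = −E_n.
E_n = −E_R·Z²/n², so K = E_R·Z²/n² = 13.6 × 5²/1² = 340 eV

340 eV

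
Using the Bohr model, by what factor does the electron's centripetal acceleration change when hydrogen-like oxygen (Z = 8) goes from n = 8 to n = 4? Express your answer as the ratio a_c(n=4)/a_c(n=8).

a_c ∝ Z^3 · n^-4; with Z fixed, a_c ∝ n^-4.
a_c(n=4)/a_c(n=8) = (4/8)^-4 = 16

16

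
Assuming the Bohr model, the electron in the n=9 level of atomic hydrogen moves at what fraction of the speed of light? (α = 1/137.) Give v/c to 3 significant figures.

0.000811

v_n = Zαc/n, so v/c = Zα/n = 1 × 0.00730 / 9 = 0.000811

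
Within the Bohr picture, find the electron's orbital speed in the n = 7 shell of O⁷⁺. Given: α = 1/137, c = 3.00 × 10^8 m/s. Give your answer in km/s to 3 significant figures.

v_n = Zαc/n = 8 × 0.00730 × 3.00 × 10^8 / 7
    = 2500 km/s

2500 km/s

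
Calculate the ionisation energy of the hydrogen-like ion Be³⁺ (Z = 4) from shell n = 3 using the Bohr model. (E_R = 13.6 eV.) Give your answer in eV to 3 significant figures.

E_n = −E_R·Z²/n² = −13.6 × 4²/3² eV = -24.2 eV
Ionisation energy = −E_n = 24.2 eV

24.2 eV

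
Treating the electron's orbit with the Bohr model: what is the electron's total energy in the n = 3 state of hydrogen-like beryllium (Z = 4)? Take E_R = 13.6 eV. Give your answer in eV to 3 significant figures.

E_n = −E_R·Z²/n² = −13.6 × 4²/3² = -24.2 eV

-24.2 eV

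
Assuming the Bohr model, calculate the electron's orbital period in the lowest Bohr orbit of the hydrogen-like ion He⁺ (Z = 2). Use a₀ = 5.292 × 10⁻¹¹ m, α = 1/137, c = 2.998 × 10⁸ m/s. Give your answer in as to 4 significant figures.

37.99 as

r = n²a₀/Z = 1²·5.292 × 10⁻¹¹/2 = 2.646 × 10⁻¹¹ m
v = Zαc/n = 2·0.007299·2.998 × 10⁸/1 = 4.377 × 10⁶ m/s
T = 2πr/v = 3.799 × 10⁻¹⁷ s = 37.99 as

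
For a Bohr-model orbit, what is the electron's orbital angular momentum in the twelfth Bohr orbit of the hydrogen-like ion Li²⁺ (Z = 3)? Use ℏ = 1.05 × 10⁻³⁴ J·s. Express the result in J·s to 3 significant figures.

1.26 × 10⁻³³ J·s

L_n = nℏ = 12 × 1.05 × 10⁻³⁴ = 1.26 × 10⁻³³ J·s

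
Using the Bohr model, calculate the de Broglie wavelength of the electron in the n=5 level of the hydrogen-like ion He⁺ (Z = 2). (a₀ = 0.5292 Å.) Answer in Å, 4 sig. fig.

The Bohr quantisation condition is nλ = 2πr_n.
r_n = n²a₀/Z = 6.615 Å
λ = 2πr_n/n = 2π·6.615/5 = 8.313 Å

8.313 Å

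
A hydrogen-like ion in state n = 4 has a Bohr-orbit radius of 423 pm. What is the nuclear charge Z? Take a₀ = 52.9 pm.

r_n = n²a₀/Z ⇒ Z = n²a₀/r = 4² × 52.9 / 423 ≈ 2.00
Z = 2

2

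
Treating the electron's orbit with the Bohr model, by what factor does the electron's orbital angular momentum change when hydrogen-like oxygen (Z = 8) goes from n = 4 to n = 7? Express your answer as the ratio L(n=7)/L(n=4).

7/4

L = nℏ depends only on n, so L ∝ n.
L(n=7)/L(n=4) = (7/4)^1 = 7/4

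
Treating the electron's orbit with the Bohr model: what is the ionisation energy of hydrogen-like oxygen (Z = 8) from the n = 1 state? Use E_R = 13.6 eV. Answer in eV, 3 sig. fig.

870 eV

E_n = −E_R·Z²/n² = −13.6 × 8²/1² eV = -870 eV
Ionisation energy = −E_n = 870 eV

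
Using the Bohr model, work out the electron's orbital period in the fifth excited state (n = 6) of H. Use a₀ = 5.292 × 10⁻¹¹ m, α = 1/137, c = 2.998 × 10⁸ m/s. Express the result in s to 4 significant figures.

3.282 × 10⁻¹⁴ s

r = n²a₀/Z = 6²·5.292 × 10⁻¹¹/1 = 1.905 × 10⁻⁹ m
v = Zαc/n = 1·0.007299·2.998 × 10⁸/6 = 3.647 × 10⁵ m/s
T = 2πr/v = 3.282 × 10⁻¹⁴ s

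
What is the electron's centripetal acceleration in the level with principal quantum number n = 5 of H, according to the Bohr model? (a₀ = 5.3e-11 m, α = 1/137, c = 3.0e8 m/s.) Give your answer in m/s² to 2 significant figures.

r = n²a₀/Z = 1.3e-9 m, v = Zαc/n = 4.4e5 m/s
a = v²/r = (4.4e5)² / 1.3e-9 = 1.4e20 m/s²

1.4e20 m/s²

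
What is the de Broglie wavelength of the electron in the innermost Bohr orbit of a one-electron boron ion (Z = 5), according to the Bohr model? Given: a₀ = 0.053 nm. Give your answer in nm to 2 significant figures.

0.067 nm

The Bohr quantisation condition is nλ = 2πr_n.
r_n = n²a₀/Z = 0.011 nm
λ = 2πr_n/n = 2π·0.011/1 = 0.067 nm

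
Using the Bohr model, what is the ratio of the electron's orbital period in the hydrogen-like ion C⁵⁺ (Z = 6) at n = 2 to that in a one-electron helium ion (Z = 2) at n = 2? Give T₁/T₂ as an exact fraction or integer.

1/9

T ∝ Z^-2 · n^3
T₁/T₂ = (6/2)^-2 · (2/2)^3 = 1/9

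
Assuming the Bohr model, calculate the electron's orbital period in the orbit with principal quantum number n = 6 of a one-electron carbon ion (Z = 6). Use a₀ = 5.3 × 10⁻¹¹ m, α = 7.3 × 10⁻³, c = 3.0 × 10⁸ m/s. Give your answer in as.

r = n²a₀/Z = 6²·5.3 × 10⁻¹¹/6 = 3.2 × 10⁻¹⁰ m
v = Zαc/n = 6·0.0073·3.0 × 10⁸/6 = 2.2 × 10⁶ m/s
T = 2πr/v = 9.1 × 10⁻¹⁶ s = 910 as

910 as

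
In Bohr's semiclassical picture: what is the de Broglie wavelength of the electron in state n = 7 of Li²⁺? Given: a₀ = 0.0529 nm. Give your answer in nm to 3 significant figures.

0.776 nm

The Bohr quantisation condition is nλ = 2πr_n.
r_n = n²a₀/Z = 0.864 nm
λ = 2πr_n/n = 2π·0.864/7 = 0.776 nm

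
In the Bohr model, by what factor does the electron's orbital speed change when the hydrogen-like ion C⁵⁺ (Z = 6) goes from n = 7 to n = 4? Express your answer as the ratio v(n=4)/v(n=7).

7/4

v ∝ Z^1 · n^-1; with Z fixed, v ∝ n^-1.
v(n=4)/v(n=7) = (4/7)^-1 = 7/4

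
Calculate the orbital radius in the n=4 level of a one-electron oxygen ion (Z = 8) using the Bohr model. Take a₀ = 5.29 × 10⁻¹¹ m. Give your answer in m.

1.06 × 10⁻¹⁰ m

r_n = n²a₀/Z = 4² × 5.29 × 10⁻¹¹ / 8
    = 16 × 5.29 × 10⁻¹¹ / 8 = 1.06 × 10⁻¹⁰ m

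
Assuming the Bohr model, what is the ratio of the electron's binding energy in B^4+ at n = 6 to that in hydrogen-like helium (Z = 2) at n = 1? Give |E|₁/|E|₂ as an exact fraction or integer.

25/144

|E| ∝ Z^2 · n^-2
|E|₁/|E|₂ = (5/2)^2 · (6/1)^-2 = 25/144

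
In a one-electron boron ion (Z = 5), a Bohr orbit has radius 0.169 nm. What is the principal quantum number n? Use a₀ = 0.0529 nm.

r_n = n²a₀/Z ⇒ n² = rZ/a₀ = 0.169 × 5 / 0.0529 ≈ 15.97
n = 4

4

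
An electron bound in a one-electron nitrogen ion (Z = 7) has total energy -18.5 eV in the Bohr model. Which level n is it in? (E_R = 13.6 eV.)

E_n = −E_R Z²/n² ⇒ n² = E_R Z²/(−E_n) = 13.6 × 7² / 18.5 ≈ 36.02
n = 6

6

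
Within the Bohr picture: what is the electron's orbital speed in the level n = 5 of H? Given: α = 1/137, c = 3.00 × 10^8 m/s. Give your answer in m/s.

4.38 × 10^5 m/s

v_n = Zαc/n = 1 × 0.00730 × 3.00 × 10^8 / 5
    = 4.38 × 10^5 m/s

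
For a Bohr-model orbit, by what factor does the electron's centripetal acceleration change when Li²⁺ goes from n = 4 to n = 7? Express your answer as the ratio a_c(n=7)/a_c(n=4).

256/2401

a_c ∝ Z^3 · n^-4; with Z fixed, a_c ∝ n^-4.
a_c(n=7)/a_c(n=4) = (7/4)^-4 = 256/2401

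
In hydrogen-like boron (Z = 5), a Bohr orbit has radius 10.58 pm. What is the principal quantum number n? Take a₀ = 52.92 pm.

1

r_n = n²a₀/Z ⇒ n² = rZ/a₀ = 10.58 × 5 / 52.92 ≈ 1.00
n = 1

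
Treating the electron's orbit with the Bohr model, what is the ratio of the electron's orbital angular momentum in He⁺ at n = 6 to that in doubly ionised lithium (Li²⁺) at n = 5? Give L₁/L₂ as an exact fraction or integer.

L = nℏ is independent of Z.
L₁/L₂ = n₁/n₂ = 6/5 = 6/5

6/5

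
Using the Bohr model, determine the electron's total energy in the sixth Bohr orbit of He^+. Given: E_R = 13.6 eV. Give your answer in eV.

E_n = −E_R·Z²/n² = −13.6 × 2²/6² = -1.51 eV

-1.51 eV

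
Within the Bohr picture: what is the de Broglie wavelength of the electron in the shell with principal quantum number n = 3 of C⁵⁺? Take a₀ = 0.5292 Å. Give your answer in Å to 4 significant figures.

1.663 Å

The Bohr quantisation condition is nλ = 2πr_n.
r_n = n²a₀/Z = 0.7938 Å
λ = 2πr_n/n = 2π·0.7938/3 = 1.663 Å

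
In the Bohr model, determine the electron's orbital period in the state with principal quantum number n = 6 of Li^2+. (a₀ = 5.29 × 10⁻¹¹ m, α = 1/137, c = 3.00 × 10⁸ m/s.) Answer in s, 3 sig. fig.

3.64 × 10⁻¹⁵ s

r = n²a₀/Z = 6²·5.29 × 10⁻¹¹/3 = 6.35 × 10⁻¹⁰ m
v = Zαc/n = 3·0.00730·3.00 × 10⁸/6 = 1.09 × 10⁶ m/s
T = 2πr/v = 3.64 × 10⁻¹⁵ s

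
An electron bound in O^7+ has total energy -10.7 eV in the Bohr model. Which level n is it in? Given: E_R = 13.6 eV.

9

E_n = −E_R Z²/n² ⇒ n² = E_R Z²/(−E_n) = 13.6 × 8² / 10.7 ≈ 81.35
n = 9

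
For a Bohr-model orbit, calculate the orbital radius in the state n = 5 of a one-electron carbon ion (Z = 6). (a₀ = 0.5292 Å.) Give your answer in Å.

2.205 Å

r_n = n²a₀/Z = 5² × 0.5292 / 6
    = 25 × 0.5292 / 6 = 2.205 Å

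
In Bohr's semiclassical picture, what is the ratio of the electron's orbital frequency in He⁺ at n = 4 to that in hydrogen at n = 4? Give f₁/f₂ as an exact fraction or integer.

4

f ∝ Z^2 · n^-3
f₁/f₂ = (2/1)^2 · (4/4)^-3 = 4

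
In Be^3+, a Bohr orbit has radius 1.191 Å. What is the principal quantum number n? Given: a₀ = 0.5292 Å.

r_n = n²a₀/Z ⇒ n² = rZ/a₀ = 1.191 × 4 / 0.5292 ≈ 9.00
n = 3

3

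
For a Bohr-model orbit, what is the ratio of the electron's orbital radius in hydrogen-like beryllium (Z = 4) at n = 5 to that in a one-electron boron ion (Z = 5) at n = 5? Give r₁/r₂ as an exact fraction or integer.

5/4

r ∝ Z^-1 · n^2
r₁/r₂ = (4/5)^-1 · (5/5)^2 = 5/4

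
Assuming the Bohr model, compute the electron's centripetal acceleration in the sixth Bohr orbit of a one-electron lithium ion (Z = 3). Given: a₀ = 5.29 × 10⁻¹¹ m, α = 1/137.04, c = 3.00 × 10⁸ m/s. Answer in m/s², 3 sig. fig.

r = n²a₀/Z = 6.35 × 10⁻¹⁰ m, v = Zαc/n = 1.09 × 10⁶ m/s
a = v²/r = (1.09 × 10⁶)² / 6.35 × 10⁻¹⁰ = 1.89 × 10²¹ m/s²

1.89 × 10²¹ m/s²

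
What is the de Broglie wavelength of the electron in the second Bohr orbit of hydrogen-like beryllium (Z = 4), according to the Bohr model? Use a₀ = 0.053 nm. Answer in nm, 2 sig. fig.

The Bohr quantisation condition is nλ = 2πr_n.
r_n = n²a₀/Z = 0.053 nm
λ = 2πr_n/n = 2π·0.053/2 = 0.17 nm

0.17 nm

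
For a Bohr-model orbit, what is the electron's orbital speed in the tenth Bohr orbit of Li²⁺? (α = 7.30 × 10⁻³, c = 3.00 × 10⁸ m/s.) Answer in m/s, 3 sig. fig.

v_n = Zαc/n = 3 × 0.00730 × 3.00 × 10⁸ / 10
    = 6.57 × 10⁵ m/s

6.57 × 10⁵ m/s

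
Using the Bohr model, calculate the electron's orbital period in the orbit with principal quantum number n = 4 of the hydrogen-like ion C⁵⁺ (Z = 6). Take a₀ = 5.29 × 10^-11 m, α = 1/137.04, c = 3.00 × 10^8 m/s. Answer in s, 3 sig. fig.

2.70 × 10^-16 s

r = n²a₀/Z = 4²·5.29 × 10^-11/6 = 1.41 × 10^-10 m
v = Zαc/n = 6·0.00730·3.00 × 10^8/4 = 3.28 × 10^6 m/s
T = 2πr/v = 2.70 × 10^-16 s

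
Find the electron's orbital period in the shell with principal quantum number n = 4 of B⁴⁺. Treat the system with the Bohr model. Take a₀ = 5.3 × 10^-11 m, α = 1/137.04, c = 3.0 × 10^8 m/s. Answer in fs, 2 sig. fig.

r = n²a₀/Z = 4²·5.3 × 10^-11/5 = 1.7 × 10^-10 m
v = Zαc/n = 5·0.0073·3.0 × 10^8/4 = 2.7 × 10^6 m/s
T = 2πr/v = 3.9 × 10^-16 s = 0.39 fs

0.39 fs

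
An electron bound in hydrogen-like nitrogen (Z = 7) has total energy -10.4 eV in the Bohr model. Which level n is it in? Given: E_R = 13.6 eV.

E_n = −E_R Z²/n² ⇒ n² = E_R Z²/(−E_n) = 13.6 × 7² / 10.4 ≈ 64.08
n = 8

8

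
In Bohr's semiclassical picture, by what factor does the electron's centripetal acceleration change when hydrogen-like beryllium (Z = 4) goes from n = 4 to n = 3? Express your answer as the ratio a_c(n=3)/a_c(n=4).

256/81

a_c ∝ Z^3 · n^-4; with Z fixed, a_c ∝ n^-4.
a_c(n=3)/a_c(n=4) = (3/4)^-4 = 256/81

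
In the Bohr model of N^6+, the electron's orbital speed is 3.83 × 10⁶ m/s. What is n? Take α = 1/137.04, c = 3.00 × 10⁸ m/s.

4

v_n = Zαc/n ⇒ n = Zαc/v = 7 × 0.00730 × 3.00 × 10⁸ / 3.83 × 10⁶ ≈ 4.00
n = 4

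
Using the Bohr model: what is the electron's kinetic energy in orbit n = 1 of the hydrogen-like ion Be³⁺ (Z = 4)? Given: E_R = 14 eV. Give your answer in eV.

220 eV

For a Coulomb orbit the virial theorem gives K = −E_n.
E_n = −E_R·Z²/n², so K = E_R·Z²/n² = 14 × 4²/1² = 220 eV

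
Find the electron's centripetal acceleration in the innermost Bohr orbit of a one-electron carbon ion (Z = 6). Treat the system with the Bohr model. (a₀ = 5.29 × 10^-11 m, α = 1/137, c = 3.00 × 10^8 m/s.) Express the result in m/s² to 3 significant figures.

r = n²a₀/Z = 8.82 × 10^-12 m, v = Zαc/n = 1.31 × 10^7 m/s
a = v²/r = (1.31 × 10^7)² / 8.82 × 10^-12 = 1.96 × 10^25 m/s²

1.96 × 10^25 m/s²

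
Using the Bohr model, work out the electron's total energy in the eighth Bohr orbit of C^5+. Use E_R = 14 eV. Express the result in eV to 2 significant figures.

E_n = −E_R·Z²/n² = −14 × 6²/8² = -7.9 eV

-7.9 eV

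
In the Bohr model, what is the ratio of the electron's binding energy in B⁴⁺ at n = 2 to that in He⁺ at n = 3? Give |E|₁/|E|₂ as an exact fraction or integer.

|E| ∝ Z^2 · n^-2
|E|₁/|E|₂ = (5/2)^2 · (2/3)^-2 = 225/16

225/16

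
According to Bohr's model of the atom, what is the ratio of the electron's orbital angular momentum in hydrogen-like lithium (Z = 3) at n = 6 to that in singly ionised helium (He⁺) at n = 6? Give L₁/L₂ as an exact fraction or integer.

L = nℏ is independent of Z.
L₁/L₂ = n₁/n₂ = 6/6 = 1

1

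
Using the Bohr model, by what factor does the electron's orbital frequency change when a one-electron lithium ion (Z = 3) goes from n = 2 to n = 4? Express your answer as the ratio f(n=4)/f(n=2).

1/8

f ∝ Z^2 · n^-3; with Z fixed, f ∝ n^-3.
f(n=4)/f(n=2) = (4/2)^-3 = 1/8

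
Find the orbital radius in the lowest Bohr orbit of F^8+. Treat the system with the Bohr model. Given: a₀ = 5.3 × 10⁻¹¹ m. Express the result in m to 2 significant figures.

5.9 × 10⁻¹² m

r_n = n²a₀/Z = 1² × 5.3 × 10⁻¹¹ / 9
    = 1 × 5.3 × 10⁻¹¹ / 9 = 5.9 × 10⁻¹² m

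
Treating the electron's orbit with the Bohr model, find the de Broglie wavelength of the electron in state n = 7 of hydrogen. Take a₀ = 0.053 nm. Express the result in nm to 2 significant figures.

2.3 nm

The Bohr quantisation condition is nλ = 2πr_n.
r_n = n²a₀/Z = 2.6 nm
λ = 2πr_n/n = 2π·2.6/7 = 2.3 nm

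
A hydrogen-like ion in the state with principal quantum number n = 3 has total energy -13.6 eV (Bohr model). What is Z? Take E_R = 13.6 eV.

E_n = −E_R Z²/n² ⇒ Z² = −E_n n²/E_R = 13.6 × 3² / 13.6 ≈ 9.00
Z = 3

3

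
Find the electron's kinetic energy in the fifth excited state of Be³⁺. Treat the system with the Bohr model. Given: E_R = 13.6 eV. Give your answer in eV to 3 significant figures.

6.04 eV

For a Coulomb orbit the virial theorem gives K = −E_n.
E_n = −E_R·Z²/n², so K = E_R·Z²/n² = 13.6 × 4²/6² = 6.04 eV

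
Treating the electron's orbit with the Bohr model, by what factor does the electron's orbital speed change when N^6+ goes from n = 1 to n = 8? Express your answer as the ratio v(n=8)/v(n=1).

1/8

v ∝ Z^1 · n^-1; with Z fixed, v ∝ n^-1.
v(n=8)/v(n=1) = (8/1)^-1 = 1/8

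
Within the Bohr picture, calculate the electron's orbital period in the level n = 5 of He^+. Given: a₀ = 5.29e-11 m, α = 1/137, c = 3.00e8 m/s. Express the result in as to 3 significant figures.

r = n²a₀/Z = 5²·5.29e-11/2 = 6.61e-10 m
v = Zαc/n = 2·0.00730·3.00e8/5 = 8.76e5 m/s
T = 2πr/v = 4.74e-15 s = 4740 as

4740 as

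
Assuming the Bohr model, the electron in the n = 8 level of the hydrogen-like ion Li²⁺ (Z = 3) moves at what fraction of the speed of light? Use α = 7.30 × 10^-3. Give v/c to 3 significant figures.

0.00274

v_n = Zαc/n, so v/c = Zα/n = 3 × 0.00730 / 8 = 0.00274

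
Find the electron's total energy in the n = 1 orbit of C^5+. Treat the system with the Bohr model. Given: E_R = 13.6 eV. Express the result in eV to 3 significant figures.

E_n = −E_R·Z²/n² = −13.6 × 6²/1² = -490 eV

-490 eV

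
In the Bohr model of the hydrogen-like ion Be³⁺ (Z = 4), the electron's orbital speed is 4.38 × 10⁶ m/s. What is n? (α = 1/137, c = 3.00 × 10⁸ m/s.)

v_n = Zαc/n ⇒ n = Zαc/v = 4 × 0.00730 × 3.00 × 10⁸ / 4.38 × 10⁶ ≈ 2.00
n = 2

2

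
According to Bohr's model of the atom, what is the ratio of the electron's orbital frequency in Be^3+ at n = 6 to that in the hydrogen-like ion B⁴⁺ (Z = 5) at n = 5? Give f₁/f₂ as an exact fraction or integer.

10/27

f ∝ Z^2 · n^-3
f₁/f₂ = (4/5)^2 · (6/5)^-3 = 10/27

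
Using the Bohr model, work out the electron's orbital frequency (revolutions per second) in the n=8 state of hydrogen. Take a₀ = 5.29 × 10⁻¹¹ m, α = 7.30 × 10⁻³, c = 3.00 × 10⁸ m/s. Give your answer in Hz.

r = n²a₀/Z = 3.39 × 10⁻⁹ m, v = Zαc/n = 2.74 × 10⁵ m/s
f = v/(2πr) = 1.29 × 10¹³ Hz

1.29 × 10¹³ Hz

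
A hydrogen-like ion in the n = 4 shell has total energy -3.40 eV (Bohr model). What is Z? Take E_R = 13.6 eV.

E_n = −E_R Z²/n² ⇒ Z² = −E_n n²/E_R = 3.40 × 4² / 13.6 ≈ 4.00
Z = 2

2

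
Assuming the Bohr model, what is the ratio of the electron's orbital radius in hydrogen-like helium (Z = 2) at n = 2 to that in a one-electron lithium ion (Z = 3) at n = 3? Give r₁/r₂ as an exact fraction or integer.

2/3

r ∝ Z^-1 · n^2
r₁/r₂ = (2/3)^-1 · (2/3)^2 = 2/3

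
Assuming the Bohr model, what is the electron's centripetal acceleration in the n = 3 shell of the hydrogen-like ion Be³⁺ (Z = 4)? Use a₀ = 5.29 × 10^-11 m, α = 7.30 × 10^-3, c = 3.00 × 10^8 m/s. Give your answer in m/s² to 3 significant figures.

7.16 × 10^22 m/s²

r = n²a₀/Z = 1.19 × 10^-10 m, v = Zαc/n = 2.92 × 10^6 m/s
a = v²/r = (2.92 × 10^6)² / 1.19 × 10^-10 = 7.16 × 10^22 m/s²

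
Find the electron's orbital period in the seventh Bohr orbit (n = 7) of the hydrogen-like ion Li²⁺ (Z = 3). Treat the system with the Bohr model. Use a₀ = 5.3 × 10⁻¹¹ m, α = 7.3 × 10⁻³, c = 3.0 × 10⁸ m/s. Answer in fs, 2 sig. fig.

5.8 fs

r = n²a₀/Z = 7²·5.3 × 10⁻¹¹/3 = 8.7 × 10⁻¹⁰ m
v = Zαc/n = 3·0.0073·3.0 × 10⁸/7 = 9.4 × 10⁵ m/s
T = 2πr/v = 5.8 × 10⁻¹⁵ s = 5.8 fs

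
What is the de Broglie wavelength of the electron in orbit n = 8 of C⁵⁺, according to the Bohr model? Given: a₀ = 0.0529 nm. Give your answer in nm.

0.443 nm

The Bohr quantisation condition is nλ = 2πr_n.
r_n = n²a₀/Z = 0.564 nm
λ = 2πr_n/n = 2π·0.564/8 = 0.443 nm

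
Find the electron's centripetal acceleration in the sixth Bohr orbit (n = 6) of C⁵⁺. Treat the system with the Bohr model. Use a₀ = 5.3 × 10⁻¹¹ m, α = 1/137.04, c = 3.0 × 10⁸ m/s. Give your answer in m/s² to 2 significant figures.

1.5 × 10²² m/s²

r = n²a₀/Z = 3.2 × 10⁻¹⁰ m, v = Zαc/n = 2.2 × 10⁶ m/s
a = v²/r = (2.2 × 10⁶)² / 3.2 × 10⁻¹⁰ = 1.5 × 10²² m/s²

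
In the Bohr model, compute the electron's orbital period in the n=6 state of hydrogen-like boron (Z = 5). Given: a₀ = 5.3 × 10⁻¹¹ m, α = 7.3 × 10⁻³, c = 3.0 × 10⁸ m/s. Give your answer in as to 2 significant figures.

1300 as

r = n²a₀/Z = 6²·5.3 × 10⁻¹¹/5 = 3.8 × 10⁻¹⁰ m
v = Zαc/n = 5·0.0073·3.0 × 10⁸/6 = 1.8 × 10⁶ m/s
T = 2πr/v = 1.3 × 10⁻¹⁵ s = 1300 as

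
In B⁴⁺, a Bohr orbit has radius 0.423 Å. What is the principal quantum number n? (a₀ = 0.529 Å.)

2

r_n = n²a₀/Z ⇒ n² = rZ/a₀ = 0.423 × 5 / 0.529 ≈ 4.00
n = 2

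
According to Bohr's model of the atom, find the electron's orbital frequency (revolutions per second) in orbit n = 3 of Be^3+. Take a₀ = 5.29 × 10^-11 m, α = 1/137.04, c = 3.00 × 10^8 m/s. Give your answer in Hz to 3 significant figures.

r = n²a₀/Z = 1.19 × 10^-10 m, v = Zαc/n = 2.92 × 10^6 m/s
f = v/(2πr) = 3.90 × 10^15 Hz

3.90 × 10^15 Hz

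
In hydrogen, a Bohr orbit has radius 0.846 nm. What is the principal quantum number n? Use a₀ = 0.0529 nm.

r_n = n²a₀/Z ⇒ n² = rZ/a₀ = 0.846 × 1 / 0.0529 ≈ 15.99
n = 4

4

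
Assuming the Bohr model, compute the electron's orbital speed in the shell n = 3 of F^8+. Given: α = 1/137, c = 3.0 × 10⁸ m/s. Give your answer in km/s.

v_n = Zαc/n = 9 × 0.0073 × 3.0 × 10⁸ / 3
    = 6600 km/s

6600 km/s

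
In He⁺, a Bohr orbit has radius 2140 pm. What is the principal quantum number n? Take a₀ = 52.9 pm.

9

r_n = n²a₀/Z ⇒ n² = rZ/a₀ = 2140 × 2 / 52.9 ≈ 80.91
n = 9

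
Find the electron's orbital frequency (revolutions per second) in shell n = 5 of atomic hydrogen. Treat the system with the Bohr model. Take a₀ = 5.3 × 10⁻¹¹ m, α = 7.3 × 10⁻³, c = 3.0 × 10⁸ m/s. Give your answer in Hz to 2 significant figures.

r = n²a₀/Z = 1.3 × 10⁻⁹ m, v = Zαc/n = 4.4 × 10⁵ m/s
f = v/(2πr) = 5.3 × 10¹³ Hz

5.3 × 10¹³ Hz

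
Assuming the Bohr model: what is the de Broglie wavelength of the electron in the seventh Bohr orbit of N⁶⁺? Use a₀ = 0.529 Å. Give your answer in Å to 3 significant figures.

The Bohr quantisation condition is nλ = 2πr_n.
r_n = n²a₀/Z = 3.70 Å
λ = 2πr_n/n = 2π·3.70/7 = 3.32 Å

3.32 Å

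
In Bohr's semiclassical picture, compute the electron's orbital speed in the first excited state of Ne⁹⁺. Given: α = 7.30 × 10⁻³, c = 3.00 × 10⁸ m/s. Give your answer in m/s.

v_n = Zαc/n = 10 × 0.00730 × 3.00 × 10⁸ / 2
    = 1.09 × 10⁷ m/s

1.09 × 10⁷ m/s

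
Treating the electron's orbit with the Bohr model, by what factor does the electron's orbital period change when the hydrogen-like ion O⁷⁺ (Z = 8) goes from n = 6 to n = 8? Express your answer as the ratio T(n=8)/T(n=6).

T ∝ Z^-2 · n^3; with Z fixed, T ∝ n^3.
T(n=8)/T(n=6) = (8/6)^3 = 64/27

64/27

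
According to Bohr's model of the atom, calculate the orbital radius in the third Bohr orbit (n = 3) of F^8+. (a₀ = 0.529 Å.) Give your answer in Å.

r_n = n²a₀/Z = 3² × 0.529 / 9
    = 9 × 0.529 / 9 = 0.529 Å

0.529 Å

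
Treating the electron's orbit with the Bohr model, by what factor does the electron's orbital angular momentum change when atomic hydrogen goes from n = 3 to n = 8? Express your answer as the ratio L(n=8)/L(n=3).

L = nℏ depends only on n, so L ∝ n.
L(n=8)/L(n=3) = (8/3)^1 = 8/3

8/3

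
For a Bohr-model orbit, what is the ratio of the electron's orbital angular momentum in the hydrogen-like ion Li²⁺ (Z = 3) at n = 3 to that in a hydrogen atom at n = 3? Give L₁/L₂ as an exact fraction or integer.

1

L = nℏ is independent of Z.
L₁/L₂ = n₁/n₂ = 3/3 = 1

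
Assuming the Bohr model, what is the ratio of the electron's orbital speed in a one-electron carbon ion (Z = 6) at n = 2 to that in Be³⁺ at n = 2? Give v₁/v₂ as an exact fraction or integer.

3/2

v ∝ Z^1 · n^-1
v₁/v₂ = (6/4)^1 · (2/2)^-1 = 3/2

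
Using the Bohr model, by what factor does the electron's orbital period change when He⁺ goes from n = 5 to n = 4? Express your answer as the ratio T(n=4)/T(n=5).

64/125

T ∝ Z^-2 · n^3; with Z fixed, T ∝ n^3.
T(n=4)/T(n=5) = (4/5)^3 = 64/125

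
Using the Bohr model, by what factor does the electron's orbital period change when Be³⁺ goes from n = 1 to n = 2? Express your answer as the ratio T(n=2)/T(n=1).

8

T ∝ Z^-2 · n^3; with Z fixed, T ∝ n^3.
T(n=2)/T(n=1) = (2/1)^3 = 8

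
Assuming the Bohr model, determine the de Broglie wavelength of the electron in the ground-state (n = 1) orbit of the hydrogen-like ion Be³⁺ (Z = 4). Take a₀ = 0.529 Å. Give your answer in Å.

0.831 Å

The Bohr quantisation condition is nλ = 2πr_n.
r_n = n²a₀/Z = 0.132 Å
λ = 2πr_n/n = 2π·0.132/1 = 0.831 Å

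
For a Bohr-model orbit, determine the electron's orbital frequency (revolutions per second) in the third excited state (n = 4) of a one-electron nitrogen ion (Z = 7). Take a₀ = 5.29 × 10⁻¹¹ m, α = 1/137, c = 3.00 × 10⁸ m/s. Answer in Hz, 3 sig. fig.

r = n²a₀/Z = 1.21 × 10⁻¹⁰ m, v = Zαc/n = 3.83 × 10⁶ m/s
f = v/(2πr) = 5.04 × 10¹⁵ Hz

5.04 × 10¹⁵ Hz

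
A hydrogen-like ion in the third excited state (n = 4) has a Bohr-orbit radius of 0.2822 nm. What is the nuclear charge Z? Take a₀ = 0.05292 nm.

r_n = n²a₀/Z ⇒ Z = n²a₀/r = 4² × 0.05292 / 0.2822 ≈ 3.00
Z = 3

3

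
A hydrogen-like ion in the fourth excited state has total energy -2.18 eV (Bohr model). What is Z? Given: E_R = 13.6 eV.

E_n = −E_R Z²/n² ⇒ Z² = −E_n n²/E_R = 2.18 × 5² / 13.6 ≈ 4.01
Z = 2

2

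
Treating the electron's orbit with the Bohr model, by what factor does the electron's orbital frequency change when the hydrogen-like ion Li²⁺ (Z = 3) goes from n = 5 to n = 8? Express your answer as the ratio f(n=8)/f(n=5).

125/512

f ∝ Z^2 · n^-3; with Z fixed, f ∝ n^-3.
f(n=8)/f(n=5) = (8/5)^-3 = 125/512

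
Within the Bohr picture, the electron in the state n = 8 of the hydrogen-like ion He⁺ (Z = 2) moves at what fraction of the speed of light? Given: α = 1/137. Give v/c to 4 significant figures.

0.001825

v_n = Zαc/n, so v/c = Zα/n = 2 × 0.007299 / 8 = 0.001825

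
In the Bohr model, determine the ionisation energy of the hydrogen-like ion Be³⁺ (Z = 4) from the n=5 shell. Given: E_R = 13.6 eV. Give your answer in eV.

8.70 eV

E_n = −E_R·Z²/n² = −13.6 × 4²/5² eV = -8.70 eV
Ionisation energy = −E_n = 8.70 eV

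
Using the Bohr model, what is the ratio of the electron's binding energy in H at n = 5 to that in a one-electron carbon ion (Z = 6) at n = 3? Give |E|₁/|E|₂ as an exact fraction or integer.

|E| ∝ Z^2 · n^-2
|E|₁/|E|₂ = (1/6)^2 · (5/3)^-2 = 1/100

1/100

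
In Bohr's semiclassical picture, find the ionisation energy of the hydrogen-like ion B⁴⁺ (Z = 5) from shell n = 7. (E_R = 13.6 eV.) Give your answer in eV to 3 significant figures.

6.94 eV

E_n = −E_R·Z²/n² = −13.6 × 5²/7² eV = -6.94 eV
Ionisation energy = −E_n = 6.94 eV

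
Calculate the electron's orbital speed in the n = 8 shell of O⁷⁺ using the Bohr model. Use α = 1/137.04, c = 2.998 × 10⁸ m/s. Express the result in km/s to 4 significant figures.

2188 km/s

v_n = Zαc/n = 8 × 0.007297 × 2.998 × 10⁸ / 8
    = 2188 km/s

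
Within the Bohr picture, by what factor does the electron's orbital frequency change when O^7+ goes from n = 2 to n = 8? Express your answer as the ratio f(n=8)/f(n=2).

1/64

f ∝ Z^2 · n^-3; with Z fixed, f ∝ n^-3.
f(n=8)/f(n=2) = (8/2)^-3 = 1/64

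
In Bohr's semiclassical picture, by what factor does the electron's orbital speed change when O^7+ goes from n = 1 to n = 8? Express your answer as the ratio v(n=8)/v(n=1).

1/8

v ∝ Z^1 · n^-1; with Z fixed, v ∝ n^-1.
v(n=8)/v(n=1) = (8/1)^-1 = 1/8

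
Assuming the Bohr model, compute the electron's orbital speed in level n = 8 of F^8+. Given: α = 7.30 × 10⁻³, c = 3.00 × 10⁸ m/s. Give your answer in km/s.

v_n = Zαc/n = 9 × 0.00730 × 3.00 × 10⁸ / 8
    = 2460 km/s

2460 km/s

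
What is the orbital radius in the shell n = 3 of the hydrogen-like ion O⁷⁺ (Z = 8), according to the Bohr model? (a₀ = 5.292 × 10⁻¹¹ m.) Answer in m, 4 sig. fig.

5.954 × 10⁻¹¹ m

r_n = n²a₀/Z = 3² × 5.292 × 10⁻¹¹ / 8
    = 9 × 5.292 × 10⁻¹¹ / 8 = 5.954 × 10⁻¹¹ m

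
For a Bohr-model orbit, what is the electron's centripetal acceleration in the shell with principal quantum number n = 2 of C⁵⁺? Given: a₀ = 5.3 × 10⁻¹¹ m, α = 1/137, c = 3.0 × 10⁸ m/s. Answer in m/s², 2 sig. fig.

r = n²a₀/Z = 3.5 × 10⁻¹¹ m, v = Zαc/n = 6.6 × 10⁶ m/s
a = v²/r = (6.6 × 10⁶)² / 3.5 × 10⁻¹¹ = 1.2 × 10²⁴ m/s²

1.2 × 10²⁴ m/s²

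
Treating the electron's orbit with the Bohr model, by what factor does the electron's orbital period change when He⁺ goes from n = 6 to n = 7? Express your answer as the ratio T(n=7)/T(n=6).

T ∝ Z^-2 · n^3; with Z fixed, T ∝ n^3.
T(n=7)/T(n=6) = (7/6)^3 = 343/216

343/216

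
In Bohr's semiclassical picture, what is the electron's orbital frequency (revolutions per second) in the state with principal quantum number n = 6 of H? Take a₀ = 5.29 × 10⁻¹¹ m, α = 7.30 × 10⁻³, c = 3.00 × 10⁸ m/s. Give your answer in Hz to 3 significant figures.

3.05 × 10¹³ Hz

r = n²a₀/Z = 1.90 × 10⁻⁹ m, v = Zαc/n = 3.65 × 10⁵ m/s
f = v/(2πr) = 3.05 × 10¹³ Hz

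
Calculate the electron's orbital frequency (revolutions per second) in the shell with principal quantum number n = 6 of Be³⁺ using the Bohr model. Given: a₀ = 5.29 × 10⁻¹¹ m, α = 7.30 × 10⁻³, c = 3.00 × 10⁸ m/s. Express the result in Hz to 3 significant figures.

r = n²a₀/Z = 4.76 × 10⁻¹⁰ m, v = Zαc/n = 1.46 × 10⁶ m/s
f = v/(2πr) = 4.88 × 10¹⁴ Hz

4.88 × 10¹⁴ Hz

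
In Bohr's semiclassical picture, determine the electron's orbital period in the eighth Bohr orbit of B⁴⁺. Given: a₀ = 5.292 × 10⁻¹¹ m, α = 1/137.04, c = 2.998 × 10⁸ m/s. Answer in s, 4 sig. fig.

3.113 × 10⁻¹⁵ s

r = n²a₀/Z = 8²·5.292 × 10⁻¹¹/5 = 6.774 × 10⁻¹⁰ m
v = Zαc/n = 5·0.007297·2.998 × 10⁸/8 = 1.367 × 10⁶ m/s
T = 2πr/v = 3.113 × 10⁻¹⁵ s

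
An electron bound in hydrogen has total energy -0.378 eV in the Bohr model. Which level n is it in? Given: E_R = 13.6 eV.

6

E_n = −E_R Z²/n² ⇒ n² = E_R Z²/(−E_n) = 13.6 × 1² / 0.378 ≈ 35.98
n = 6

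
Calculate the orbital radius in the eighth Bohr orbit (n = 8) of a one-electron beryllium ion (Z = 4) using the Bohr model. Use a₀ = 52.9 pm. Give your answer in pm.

846 pm

r_n = n²a₀/Z = 8² × 52.9 / 4
    = 64 × 52.9 / 4 = 846 pm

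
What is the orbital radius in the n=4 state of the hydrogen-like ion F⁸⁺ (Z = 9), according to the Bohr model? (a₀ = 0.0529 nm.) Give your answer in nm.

0.0940 nm

r_n = n²a₀/Z = 4² × 0.0529 / 9
    = 16 × 0.0529 / 9 = 0.0940 nm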